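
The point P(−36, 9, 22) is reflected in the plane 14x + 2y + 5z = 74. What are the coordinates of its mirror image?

(20, 17, 42)

n = (14, 2, 5), |n|² = 225, n·P − 74 = -450, so t = -450/225 = -2.
Foot F = P − (-2)·n = (−8, 13, 32); the reflection is 2F − P = (20, 17, 42).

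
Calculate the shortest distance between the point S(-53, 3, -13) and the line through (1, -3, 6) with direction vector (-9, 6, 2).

9√17

Direction vector d = (-9, 6, 2).
AP = (-54, 6, -19), and AP × d = (126, 279, -270).
|AP × d|² = 166617 and |d|² = 121, so the distance is √(166617/121) = √1377 = 9√17.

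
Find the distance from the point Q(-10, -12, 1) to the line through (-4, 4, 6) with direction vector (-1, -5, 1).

√74

Direction vector d = (-1, -5, 1).
AP = (-6, -16, -5), and AP × d = (-41, 11, 14).
|AP × d|² = 1998 and |d|² = 27, so the distance is √(1998/27) = √74.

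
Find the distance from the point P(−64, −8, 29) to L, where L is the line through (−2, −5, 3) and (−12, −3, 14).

√929

A direction vector is d = (−10, 2, 11).
AP = (−62, −3, 26); AP·d = 900, |AP|² = 4529, |d|² = 225.
distance² = |AP|² − (AP·d)²/|d|² = 4529 − 810000/225 = 929, so the distance is √929.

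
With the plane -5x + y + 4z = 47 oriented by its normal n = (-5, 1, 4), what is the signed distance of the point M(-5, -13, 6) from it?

n·M − 47 = -11.
|n| = √42, so the signed distance is -11√42/42.

-11√42/42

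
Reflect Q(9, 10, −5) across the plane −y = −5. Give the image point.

n = (0, −1, 0), |n|² = 1, n·Q − (-5) = -5, so t = -5/1 = -5.
Foot F = Q − (-5)·n = (9, 5, −5); the reflection is 2F − Q = (9, 0, −5).

(9, 0, -5)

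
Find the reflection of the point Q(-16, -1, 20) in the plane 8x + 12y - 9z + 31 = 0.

With n = (8, 12, -9), the signed offset is (n·Q − (-31))/|n|² = -289/289 = -1.
Q' = Q − 2t·n = (-16, -1, 20) − (-2)·(8, 12, -9) = (0, 23, 2).

(0, 23, 2)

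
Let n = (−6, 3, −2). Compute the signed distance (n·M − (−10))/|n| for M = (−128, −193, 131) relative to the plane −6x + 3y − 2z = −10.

n·M − (-10) = -63.
|n| = 7, so the signed distance is -63/7 = -9.

-9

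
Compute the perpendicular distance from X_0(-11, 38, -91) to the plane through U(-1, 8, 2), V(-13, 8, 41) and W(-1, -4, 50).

UV = (-12, 0, 39) and UW = (0, -12, 48), so a normal is n = UV × UW = (468, 576, 144).
d = |468·(-11) + 576·38 + 144·(-91) − 4428| / √(219024 + 331776 + 20736) = |-792| / 756 = 22/21.

22/21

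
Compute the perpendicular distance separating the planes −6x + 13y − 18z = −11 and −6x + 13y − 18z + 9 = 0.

2/23

Both planes have normal n = (−6, 13, −18), |n| = 23. Any point on the first plane is at distance |(-9) − (-11)|/|n| = 2/23 from the second.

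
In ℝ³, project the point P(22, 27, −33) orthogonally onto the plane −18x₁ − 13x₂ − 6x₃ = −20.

(4, 14, -39)

n = (−18, −13, −6), |n|² = 529, and n·P − (-20) = -529.
t = -529/529 = -1, so the foot is P − t·n = (22, 27, −33) − (-1)·(−18, −13, −6) = (4, 14, −39).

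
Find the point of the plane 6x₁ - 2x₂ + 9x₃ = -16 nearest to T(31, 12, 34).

(7, 20, -2)

n = (6, -2, 9), |n|² = 121, and n·T − (-16) = 484.
t = 484/121 = 4, so the foot is T − t·n = (31, 12, 34) − 4·(6, -2, 9) = (7, 20, -2).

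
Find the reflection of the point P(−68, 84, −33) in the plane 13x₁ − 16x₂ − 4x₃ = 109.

(62, -76, -73)

With n = (13, −16, −4), the signed offset is (n·P − 109)/|n|² = -2205/441 = -5.
P' = P − 2t·n = (−68, 84, −33) − (-10)·(13, −16, −4) = (62, −76, −73).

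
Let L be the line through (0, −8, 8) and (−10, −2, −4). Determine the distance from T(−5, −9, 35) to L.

5√19

A direction vector is d = (−10, 6, −12).
AP = (−5, −1, 27); AP·d = -280, |AP|² = 755, |d|² = 280.
distance² = |AP|² − (AP·d)²/|d|² = 755 − 78400/280 = 475, so the distance is 5√19.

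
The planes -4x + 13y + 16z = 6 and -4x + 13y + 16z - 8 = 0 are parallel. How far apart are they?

2/21

Both planes have normal n = (-4, 13, 16), |n| = 21. Any point on the first plane is at distance |8 − 6|/|n| = 2/21 from the second.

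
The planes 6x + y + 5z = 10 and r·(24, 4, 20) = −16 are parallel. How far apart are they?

7√62/31

Divide the second equation by 4 to match normals: 6x + y + 5z = -4.
With common normal n = (6, 1, 5) (|n| = √62), the distance is |10 − (-4)|/|n| = 14/√62.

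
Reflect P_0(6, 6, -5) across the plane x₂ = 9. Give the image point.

With n = (0, 1, 0), the signed offset is (n·P_0 − 9)/|n|² = -3/1 = -3.
P_0' = P_0 − 2t·n = (6, 6, -5) − (-6)·(0, 1, 0) = (6, 12, -5).

(6, 12, -5)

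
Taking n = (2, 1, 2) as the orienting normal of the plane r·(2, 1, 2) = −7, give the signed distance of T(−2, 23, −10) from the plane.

n·T − (-7) = 6.
|n| = 3, so the signed distance is 6/3 = 2.

2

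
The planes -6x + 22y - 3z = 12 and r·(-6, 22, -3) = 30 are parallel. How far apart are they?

18/23

Both planes have normal n = (-6, 22, -3), |n| = 23. Any point on the first plane is at distance |30 − 12|/|n| = 18/23 from the second.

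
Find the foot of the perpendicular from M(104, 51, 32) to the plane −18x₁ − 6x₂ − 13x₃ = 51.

(14, 21, -33)

The perpendicular from M has direction n = (−18, −6, −13): r = (104, 51, 32) + t(−18, −6, −13).
Substitute into the plane: n·(M + tn) = 51 gives -2594 + 529t = 51, so t = 5.
Foot = (104, 51, 32) + 5·(−18, −6, −13) = (14, 21, −33).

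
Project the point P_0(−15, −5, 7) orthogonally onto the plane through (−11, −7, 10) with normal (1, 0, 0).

The perpendicular from P_0 has direction n = (1, 0, 0): r = (−15, −5, 7) + t(1, 0, 0).
Substitute into the plane: n·(P_0 + tn) = -11 gives -15 + 1t = -11, so t = 4.
Foot = (−15, −5, 7) + 4·(1, 0, 0) = (−11, −5, 7).

(-11, -5, 7)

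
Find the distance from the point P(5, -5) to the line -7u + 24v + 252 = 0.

d = |(-7)·5 + 24·(-5) − (-252)| / √(49 + 576) = |97|/25 = 97/25.

97/25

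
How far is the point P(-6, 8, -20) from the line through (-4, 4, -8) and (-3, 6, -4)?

A direction vector is d = (1, 2, 4).
AP = (-2, 4, -12), and AP × d = (40, -4, -8).
|AP × d|² = 1680 and |d|² = 21, so the distance is √(1680/21) = √80 = 4√5.

4√5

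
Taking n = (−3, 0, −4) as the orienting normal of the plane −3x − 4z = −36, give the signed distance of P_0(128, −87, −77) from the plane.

-8

n·P_0 − (-36) = -40.
|n| = 5, so the signed distance is -40/5 = -8.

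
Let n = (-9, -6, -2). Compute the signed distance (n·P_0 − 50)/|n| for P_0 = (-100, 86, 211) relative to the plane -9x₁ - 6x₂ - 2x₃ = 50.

n·P_0 − 50 = -88.
|n| = 11, so the signed distance is -88/11 = -8.

-8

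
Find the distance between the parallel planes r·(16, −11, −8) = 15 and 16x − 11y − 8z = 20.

5/21

Both planes have normal n = (16, −11, −8), |n| = 21. Any point on the first plane is at distance |20 − 15|/|n| = 5/21 from the second.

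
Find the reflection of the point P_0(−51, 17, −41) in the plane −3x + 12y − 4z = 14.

(-33, -55, -17)

With n = (−3, 12, −4), the signed offset is (n·P_0 − 14)/|n|² = 507/169 = 3.
P_0' = P_0 − 2t·n = (−51, 17, −41) − 6·(−3, 12, −4) = (−33, −55, −17).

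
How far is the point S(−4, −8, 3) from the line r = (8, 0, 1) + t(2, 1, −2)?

2√17

Direction vector d = (2, 1, −2).
AP = (−12, −8, 2), and AP × d = (14, −20, 4).
|AP × d|² = 612 and |d|² = 9, so the distance is √(612/9) = √68 = 2√17.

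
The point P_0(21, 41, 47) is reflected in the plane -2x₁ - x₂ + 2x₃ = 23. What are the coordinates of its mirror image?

With n = (-2, -1, 2), the signed offset is (n·P_0 − 23)/|n|² = -12/9 = -4/3.
P_0' = P_0 − 2t·n = (21, 41, 47) − (-8/3)·(-2, -1, 2) = (47/3, 115/3, 157/3).

(47/3, 115/3, 157/3)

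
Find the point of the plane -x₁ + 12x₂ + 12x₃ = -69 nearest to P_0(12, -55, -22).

(9, -19, 14)

n = (-1, 12, 12), |n|² = 289, and n·P_0 − (-69) = -867.
t = -867/289 = -3, so the foot is P_0 − t·n = (12, -55, -22) − (-3)·(-1, 12, 12) = (9, -19, 14).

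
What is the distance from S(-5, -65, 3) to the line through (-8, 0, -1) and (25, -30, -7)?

A direction vector is d = (33, -30, -6).
AP = (3, -65, 4), and AP × d = (510, 150, 2055).
|AP × d|² = 4505625 and |d|² = 2025, so the distance is √(4505625/2025) = √2225 = 5√89.

5√89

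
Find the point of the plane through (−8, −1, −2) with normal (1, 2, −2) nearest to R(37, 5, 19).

(106/3, 5/3, 67/3)

The perpendicular from R has direction n = (1, 2, −2): r = (37, 5, 19) + t(1, 2, −2).
Substitute into the plane: n·(R + tn) = -6 gives 9 + 9t = -6, so t = -5/3.
Foot = (37, 5, 19) + (-5/3)·(1, 2, −2) = (106/3, 5/3, 67/3).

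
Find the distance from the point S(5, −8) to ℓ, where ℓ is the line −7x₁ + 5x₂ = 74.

The normal to the line is n = (−7, 5) with |n| = √74.
|n·S − 74| = |-75 − 74| = 149, so the distance is 149/√74 = 149√74/74.

149√74/74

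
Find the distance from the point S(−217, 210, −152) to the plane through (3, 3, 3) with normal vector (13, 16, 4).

8

The plane has equation n·(r − (3, 3, 3)) = 0, i.e. n·r = 99.
Then n·(−217, 210, −152) − 99 = −168.
|n| = √(169 + 256 + 16) = 21, so the distance is |-168|/21 = 8.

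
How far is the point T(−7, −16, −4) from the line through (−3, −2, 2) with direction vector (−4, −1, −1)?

4√11

Direction vector d = (−4, −1, −1).
AP = (−4, −14, −6), and AP × d = (8, 20, −52).
|AP × d|² = 3168 and |d|² = 18, so the distance is √(3168/18) = √176 = 4√11.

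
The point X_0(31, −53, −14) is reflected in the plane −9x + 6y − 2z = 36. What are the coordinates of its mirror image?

(-59, 7, -34)

With n = (−9, 6, −2), the signed offset is (n·X_0 − 36)/|n|² = -605/121 = -5.
X_0' = X_0 − 2t·n = (31, −53, −14) − (-10)·(−9, 6, −2) = (−59, 7, −34).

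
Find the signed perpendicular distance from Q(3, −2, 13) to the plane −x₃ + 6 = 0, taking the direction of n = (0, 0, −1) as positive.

-7

n·Q − (-6) = -7.
|n| = 1, so the signed distance is -7/1 = -7.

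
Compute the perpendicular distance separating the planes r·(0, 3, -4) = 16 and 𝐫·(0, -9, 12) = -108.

Divide the second equation by -3 to match normals: 3x₂ - 4x₃ = 36.
Both planes have normal n = (0, 3, -4), |n| = 5. Any point on the first plane is at distance |36 − 16|/|n| = 20/5 = 4 from the second.

4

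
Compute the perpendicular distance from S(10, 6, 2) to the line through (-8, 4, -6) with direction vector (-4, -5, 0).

Direction vector d = (-4, -5, 0).
AP = (18, 2, 8), and AP × d = (40, -32, -82).
|AP × d|² = 9348 and |d|² = 41, so the distance is √(9348/41) = √228 = 2√57.

2√57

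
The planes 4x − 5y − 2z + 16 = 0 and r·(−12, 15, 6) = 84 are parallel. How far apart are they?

4/√5

Divide the second equation by -3 to match normals: 4x − 5y − 2z = -28.
Both planes have normal n = (4, −5, −2), |n| = 3√5. Any point on the first plane is at distance |(-28) − (-16)|/|n| = 12/(3√5) = 4/√5 from the second.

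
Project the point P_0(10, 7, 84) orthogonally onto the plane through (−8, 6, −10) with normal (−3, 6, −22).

(-2, 31, -4)

The perpendicular from P_0 has direction n = (−3, 6, −22): r = (10, 7, 84) + t(−3, 6, −22).
Substitute into the plane: n·(P_0 + tn) = 280 gives -1836 + 529t = 280, so t = 4.
Foot = (10, 7, 84) + 4·(−3, 6, −22) = (−2, 31, −4).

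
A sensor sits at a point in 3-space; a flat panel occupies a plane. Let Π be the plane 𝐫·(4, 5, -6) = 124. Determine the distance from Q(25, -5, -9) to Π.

5√77/77

d = |4·25 + 5·(-5) + (-6)·(-9) − 124| / √(16 + 25 + 36) = |5| / √77 = 5/√77.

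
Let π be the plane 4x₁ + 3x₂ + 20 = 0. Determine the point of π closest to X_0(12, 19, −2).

The perpendicular from X_0 has direction n = (4, 3, 0): r = (12, 19, −2) + λ(4, 3, 0).
Substitute into the plane: n·(X_0 + λn) = -20 gives 105 + 25λ = -20, so λ = -5.
Foot = (12, 19, −2) + (-5)·(4, 3, 0) = (−8, 4, −2).

(-8, 4, -2)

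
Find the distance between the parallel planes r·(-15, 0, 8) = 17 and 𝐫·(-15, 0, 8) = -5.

Both planes have normal n = (-15, 0, 8), |n| = 17. Any point on the first plane is at distance |(-5) − 17|/|n| = 22/17 from the second.

22/17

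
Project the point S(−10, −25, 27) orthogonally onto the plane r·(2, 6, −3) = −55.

(-2, -1, 15)

n = (2, 6, −3), |n|² = 49, and n·S − (-55) = -196.
t = -196/49 = -4, so the foot is S − t·n = (−10, −25, 27) − (-4)·(2, 6, −3) = (−2, −1, 15).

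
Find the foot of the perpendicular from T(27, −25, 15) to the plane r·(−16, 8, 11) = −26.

The perpendicular from T has direction n = (−16, 8, 11): r = (27, −25, 15) + λ(−16, 8, 11).
Substitute into the plane: n·(T + λn) = -26 gives -467 + 441λ = -26, so λ = 1.
Foot = (27, −25, 15) + 1·(−16, 8, 11) = (11, −17, 26).

(11, -17, 26)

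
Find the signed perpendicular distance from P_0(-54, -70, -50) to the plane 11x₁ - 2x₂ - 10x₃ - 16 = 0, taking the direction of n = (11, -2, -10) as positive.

2

n·P_0 − 16 = 30.
|n| = 15, so the signed distance is 30/15 = 2.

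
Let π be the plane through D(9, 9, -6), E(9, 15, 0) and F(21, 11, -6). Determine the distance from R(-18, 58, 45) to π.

DE = (0, 6, 6) and DF = (12, 2, 0), so a normal is n = DE × DF = (-12, 72, -72).
Then n·(-18, 58, 45) - 972 = 180.
|n| = √(144 + 5184 + 5184) = 12√73, so the distance is |180|/(12√73) = 15√73/73.

15√73/73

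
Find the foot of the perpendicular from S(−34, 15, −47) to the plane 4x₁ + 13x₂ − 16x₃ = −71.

n = (4, 13, −16), |n|² = 441, and n·S − (-71) = 882.
t = 882/441 = 2, so the foot is S − t·n = (−34, 15, −47) − 2·(4, 13, −16) = (−42, −11, −15).

(-42, -11, -15)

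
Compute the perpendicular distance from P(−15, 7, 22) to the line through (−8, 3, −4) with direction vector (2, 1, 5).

Direction vector d = (2, 1, 5).
AP = (−7, 4, 26); AP·d = 120, |AP|² = 741, |d|² = 30.
distance² = |AP|² − (AP·d)²/|d|² = 741 − 14400/30 = 261, so the distance is 3√29.

3√29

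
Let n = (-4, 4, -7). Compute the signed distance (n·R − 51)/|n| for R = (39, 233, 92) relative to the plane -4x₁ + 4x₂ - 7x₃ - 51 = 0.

n·R − 51 = 81.
|n| = 9, so the signed distance is 81/9 = 9.

9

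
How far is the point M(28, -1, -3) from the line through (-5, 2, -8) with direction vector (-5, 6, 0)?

√574

Direction vector d = (-5, 6, 0).
AP = (33, -3, 5), and AP × d = (-30, -25, 183).
|AP × d|² = 35014 and |d|² = 61, so the distance is √(35014/61) = √574.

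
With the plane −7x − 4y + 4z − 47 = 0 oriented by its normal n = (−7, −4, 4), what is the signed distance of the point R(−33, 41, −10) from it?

n·R − 47 = -20.
|n| = 9, so the signed distance is -20/9.

-20/9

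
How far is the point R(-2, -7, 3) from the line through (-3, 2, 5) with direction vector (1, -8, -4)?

Direction vector d = (1, -8, -4).
AP = (1, -9, -2), and AP × d = (20, 2, 1).
|AP × d|² = 405 and |d|² = 81, so the distance is √(405/81) = √5.

√5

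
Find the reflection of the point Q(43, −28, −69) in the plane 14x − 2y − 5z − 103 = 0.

n = (14, −2, −5), |n|² = 225, n·Q − 103 = 900, so t = 900/225 = 4.
Foot F = Q − 4·n = (−13, −20, −49); the reflection is 2F − Q = (−69, −12, −29).

(-69, -12, -29)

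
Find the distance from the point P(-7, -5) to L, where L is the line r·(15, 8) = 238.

The normal to the line is n = (15, 8) with |n| = 17.
|n·P − 238| = |-145 − 238| = 383, so the distance is 383/17.

383/17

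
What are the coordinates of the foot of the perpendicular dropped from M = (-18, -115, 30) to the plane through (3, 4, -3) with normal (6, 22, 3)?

(12, -5, 45)

n = (6, 22, 3), |n|² = 529, and n·M − 97 = -2645.
t = -2645/529 = -5, so the foot is M − t·n = (-18, -115, 30) − (-5)·(6, 22, 3) = (12, -5, 45).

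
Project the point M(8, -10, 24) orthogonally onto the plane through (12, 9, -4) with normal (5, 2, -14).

(18, -6, -4)

n = (5, 2, -14), |n|² = 225, and n·M − 134 = -450.
t = -450/225 = -2, so the foot is M − t·n = (8, -10, 24) − (-2)·(5, 2, -14) = (18, -6, -4).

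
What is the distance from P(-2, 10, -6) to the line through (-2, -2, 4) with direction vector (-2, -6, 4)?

Direction vector d = (-2, -6, 4).
AP = (0, 12, -10); AP·d = -112, |AP|² = 244, |d|² = 56.
distance² = |AP|² − (AP·d)²/|d|² = 244 − 12544/56 = 20, so the distance is 2√5.

2√5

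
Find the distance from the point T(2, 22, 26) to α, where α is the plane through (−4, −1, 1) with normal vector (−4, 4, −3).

7/√41

The plane has equation n·(r − (−4, −1, 1)) = 0, i.e. n·r = 9.
n = (−4, 4, −3); n·P − 9 = -7; |n| = √41; distance = 7/√41 = 7√41/41.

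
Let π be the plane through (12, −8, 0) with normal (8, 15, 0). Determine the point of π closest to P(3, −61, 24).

(27, -16, 24)

The perpendicular from P has direction n = (8, 15, 0): r = (3, −61, 24) + μ(8, 15, 0).
Substitute into the plane: n·(P + μn) = -24 gives -891 + 289μ = -24, so μ = 3.
Foot = (3, −61, 24) + 3·(8, 15, 0) = (27, −16, 24).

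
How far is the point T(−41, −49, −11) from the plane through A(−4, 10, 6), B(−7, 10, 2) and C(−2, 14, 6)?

21/√29

AB = (−3, 0, −4) and AC = (2, 4, 0), so a normal is n = AB × AC = (16, −8, −12).
Then n·(−41, −49, −11) − (−216) = 84.
|n| = √(256 + 64 + 144) = 4√29, so the distance is |84|/(4√29) = 21/√29.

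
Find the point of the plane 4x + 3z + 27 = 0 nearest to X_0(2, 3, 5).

The perpendicular from X_0 has direction n = (4, 0, 3): r = (2, 3, 5) + λ(4, 0, 3).
Substitute into the plane: n·(X_0 + λn) = -27 gives 23 + 25λ = -27, so λ = -2.
Foot = (2, 3, 5) + (-2)·(4, 0, 3) = (−6, 3, −1).

(-6, 3, -1)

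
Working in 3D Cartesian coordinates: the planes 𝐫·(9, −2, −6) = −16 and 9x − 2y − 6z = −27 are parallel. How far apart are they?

1

Both planes have normal n = (9, −2, −6), |n| = 11. Any point on the first plane is at distance |(-27) − (-16)|/|n| = 11/11 = 1 from the second.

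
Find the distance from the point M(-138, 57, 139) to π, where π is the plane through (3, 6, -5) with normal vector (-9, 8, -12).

The plane has equation n·(r − (3, 6, -5)) = 0, i.e. n·r = 81.
d = |(-9)·(-138) + 8·57 + (-12)·139 − 81| / √(81 + 64 + 144) = |-51| / 17 = 3.

3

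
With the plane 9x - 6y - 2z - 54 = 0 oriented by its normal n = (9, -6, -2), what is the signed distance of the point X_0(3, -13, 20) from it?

n·X_0 − 54 = 11.
|n| = 11, so the signed distance is 11/11 = 1.

1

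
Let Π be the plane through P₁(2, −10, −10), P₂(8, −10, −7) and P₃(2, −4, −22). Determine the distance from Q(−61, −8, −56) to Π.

√21

P₁P₂ = (6, 0, 3) and P₁P₃ = (0, 6, −12), so a normal is n = P₁P₂ × P₁P₃ = (−18, 72, 36).
n = (−18, 72, 36); n·P − (-1116) = -378; |n| = 18√21; distance = 378/(18√21) = √21.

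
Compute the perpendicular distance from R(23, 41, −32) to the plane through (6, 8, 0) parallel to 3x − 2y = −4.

15√13/13

Parallel planes share the normal n = (3, −2, 0); since (6, 8, 0) lies on the plane, its equation is 3x − 2y = 2.
Then n·(23, 41, −32) − 2 = −15.
|n| = √(9 + 4 + 0) = √13, so the distance is |-15|/√13 = 15√13/13.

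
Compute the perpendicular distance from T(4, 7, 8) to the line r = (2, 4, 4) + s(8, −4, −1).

√29

Direction vector d = (8, −4, −1).
AP = (2, 3, 4), and AP × d = (13, 34, −32).
|AP × d|² = 2349 and |d|² = 81, so the distance is √(2349/81) = √29.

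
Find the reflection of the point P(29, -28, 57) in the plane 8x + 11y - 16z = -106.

(61, 16, -7)

n = (8, 11, -16), |n|² = 441, n·P − (-106) = -882, so t = -882/441 = -2.
Foot F = P − (-2)·n = (45, -6, 25); the reflection is 2F − P = (61, 16, -7).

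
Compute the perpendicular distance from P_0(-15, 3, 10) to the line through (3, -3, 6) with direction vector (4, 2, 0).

Direction vector d = (4, 2, 0).
AP = (-18, 6, 4), and AP × d = (-8, 16, -60).
|AP × d|² = 3920 and |d|² = 20, so the distance is √(3920/20) = √196 = 14.

14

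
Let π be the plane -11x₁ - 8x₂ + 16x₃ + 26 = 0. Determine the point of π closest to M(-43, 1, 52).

(-10, 25, 4)

The perpendicular from M has direction n = (-11, -8, 16): r = (-43, 1, 52) + λ(-11, -8, 16).
Substitute into the plane: n·(M + λn) = -26 gives 1297 + 441λ = -26, so λ = -3.
Foot = (-43, 1, 52) + (-3)·(-11, -8, 16) = (-10, 25, 4).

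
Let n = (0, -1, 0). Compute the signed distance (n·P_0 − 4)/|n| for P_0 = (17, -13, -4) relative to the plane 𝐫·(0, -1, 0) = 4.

n·P_0 − 4 = 9.
|n| = 1, so the signed distance is 9/1 = 9.

9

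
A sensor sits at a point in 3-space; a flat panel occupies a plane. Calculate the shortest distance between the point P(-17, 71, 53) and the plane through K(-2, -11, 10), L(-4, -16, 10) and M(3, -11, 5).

4√6/3

KL = (-2, -5, 0) and KM = (5, 0, -5), so a normal is n = KL × KM = (25, -10, 25).
d = |25·(-17) + (-10)·71 + 25·53 − 310| / √(625 + 100 + 625) = |-120| / (15√6) = 8/√6.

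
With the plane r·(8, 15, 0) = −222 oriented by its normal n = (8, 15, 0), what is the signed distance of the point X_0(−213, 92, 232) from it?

n·X_0 − (-222) = -102.
|n| = 17, so the signed distance is -102/17 = -6.

-6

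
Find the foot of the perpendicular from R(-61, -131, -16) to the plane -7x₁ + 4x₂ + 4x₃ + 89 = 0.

(-605/9, -1147/9, -112/9)

n = (-7, 4, 4), |n|² = 81, and n·R − (-89) = -72.
t = -72/81 = -8/9, so the foot is R − t·n = (-61, -131, -16) − (-8/9)·(-7, 4, 4) = (-605/9, -1147/9, -112/9).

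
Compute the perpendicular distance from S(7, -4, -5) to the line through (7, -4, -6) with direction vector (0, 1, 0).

1

Direction vector d = (0, 1, 0).
AP = (0, 0, 1); AP·d = 0, |AP|² = 1, |d|² = 1.
distance² = |AP|² − (AP·d)²/|d|² = 1 − 0/1 = 1, so the distance is 1.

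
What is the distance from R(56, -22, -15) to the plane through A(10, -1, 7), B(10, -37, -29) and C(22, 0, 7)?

2

AB = (0, -36, -36) and AC = (12, 1, 0), so a normal is n = AB × AC = (36, -432, 432).
Then n·(56, -22, -15) - 3816 = 1224.
|n| = √(1296 + 186624 + 186624) = 612, so the distance is |1224|/612 = 2.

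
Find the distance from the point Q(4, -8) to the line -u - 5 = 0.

9

d = |(-1)·4 + 0·(-8) − 5| / √(1 + 0) = |-9|/1 = 9.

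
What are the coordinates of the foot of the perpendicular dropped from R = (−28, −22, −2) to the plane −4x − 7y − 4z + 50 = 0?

n = (−4, −7, −4), |n|² = 81, and n·R − (-50) = 324.
t = 324/81 = 4, so the foot is R − t·n = (−28, −22, −2) − 4·(−4, −7, −4) = (−12, 6, 14).

(-12, 6, 14)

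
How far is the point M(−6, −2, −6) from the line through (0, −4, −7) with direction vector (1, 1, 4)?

Direction vector d = (1, 1, 4).
AP = (−6, 2, 1), and AP × d = (7, 25, −8).
|AP × d|² = 738 and |d|² = 18, so the distance is √(738/18) = √41.

√41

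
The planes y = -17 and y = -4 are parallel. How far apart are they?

Both planes have normal n = (0, 1, 0), |n| = 1. Any point on the first plane is at distance |(-4) − (-17)|/|n| = 13/1 = 13 from the second.

13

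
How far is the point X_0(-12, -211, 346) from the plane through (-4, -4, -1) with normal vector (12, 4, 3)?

The plane has equation n·(r − (-4, -4, -1)) = 0, i.e. n·r = -67.
Then n·(-12, -211, 346) - (-67) = 117.
|n| = √(144 + 16 + 9) = 13, so the distance is |117|/13 = 9.

9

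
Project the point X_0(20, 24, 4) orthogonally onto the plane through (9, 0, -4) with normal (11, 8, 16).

(9, 16, -12)

n = (11, 8, 16), |n|² = 441, and n·X_0 − 35 = 441.
t = 441/441 = 1, so the foot is X_0 − t·n = (20, 24, 4) − 1·(11, 8, 16) = (9, 16, -12).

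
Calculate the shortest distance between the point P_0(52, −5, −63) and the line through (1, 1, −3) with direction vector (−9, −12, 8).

6√101

Direction vector d = (−9, −12, 8).
AP = (51, −6, −60); AP·d = -867, |AP|² = 6237, |d|² = 289.
distance² = |AP|² − (AP·d)²/|d|² = 6237 − 751689/289 = 3636, so the distance is 6√101.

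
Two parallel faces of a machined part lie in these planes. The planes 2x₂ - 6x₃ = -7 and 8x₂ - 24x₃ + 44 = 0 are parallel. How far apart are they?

√10/5

Divide the second equation by 4 to match normals: 2x₂ - 6x₃ = -11.
Both planes have normal n = (0, 2, -6), |n| = 2√10. Any point on the first plane is at distance |(-11) − (-7)|/|n| = 4/(2√10) = 2/√10 from the second.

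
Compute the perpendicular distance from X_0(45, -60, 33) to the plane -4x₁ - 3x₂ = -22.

22/5

Normal vector n = (-4, -3, 0), and n·(45, -60, 33) - (-22) = 22.
|n| = √(16 + 9 + 0) = 5, so the distance is |22|/5 = 22/5.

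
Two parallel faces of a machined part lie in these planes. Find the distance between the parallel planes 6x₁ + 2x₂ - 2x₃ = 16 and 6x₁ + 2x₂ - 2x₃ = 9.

7√11/22

With common normal n = (6, 2, -2) (|n| = 2√11), the distance is |16 − 9|/|n| = 7/(2√11) = 7√11/22.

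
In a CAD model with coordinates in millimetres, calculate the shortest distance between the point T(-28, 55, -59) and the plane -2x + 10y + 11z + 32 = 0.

Normal vector n = (-2, 10, 11), and n·(-28, 55, -59) - (-32) = -11.
|n| = √(4 + 100 + 121) = 15, so the distance is |-11|/15 = 11/15.

11/15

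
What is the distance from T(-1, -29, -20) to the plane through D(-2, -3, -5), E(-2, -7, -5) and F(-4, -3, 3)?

11√17/17

DE = (0, -4, 0) and DF = (-2, 0, 8), so a normal is n = DE × DF = (-32, 0, -8).
d = |(-32)·(-1) + (-8)·(-20) − 104| / √(1024 + 0 + 64) = |88| / (8√17) = 11/√17.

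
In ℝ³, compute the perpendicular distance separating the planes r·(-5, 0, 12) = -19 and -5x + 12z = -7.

12/13

Both planes have normal n = (-5, 0, 12), |n| = 13. Any point on the first plane is at distance |(-7) − (-19)|/|n| = 12/13 from the second.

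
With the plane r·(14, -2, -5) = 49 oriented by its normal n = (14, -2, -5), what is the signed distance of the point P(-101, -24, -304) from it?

n·P − 49 = 105.
|n| = 15, so the signed distance is 105/15 = 7.

7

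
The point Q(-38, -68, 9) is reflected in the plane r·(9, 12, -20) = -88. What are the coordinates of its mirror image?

With n = (9, 12, -20), the signed offset is (n·Q − (-88))/|n|² = -1250/625 = -2.
Q' = Q − 2t·n = (-38, -68, 9) − (-4)·(9, 12, -20) = (-2, -20, -71).

(-2, -20, -71)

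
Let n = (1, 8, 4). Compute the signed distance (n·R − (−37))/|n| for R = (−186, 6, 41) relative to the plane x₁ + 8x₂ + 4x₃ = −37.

7

n·R − (-37) = 63.
|n| = 9, so the signed distance is 63/9 = 7.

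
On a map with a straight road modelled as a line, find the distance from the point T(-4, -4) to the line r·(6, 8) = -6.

The normal to the line is n = (6, 8) with |n| = 10.
|n·T − (-6)| = |-56 − (-6)| = 50, so the distance is 50/10 = 5.

5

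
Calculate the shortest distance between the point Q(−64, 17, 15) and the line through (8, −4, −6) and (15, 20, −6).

3√674

A direction vector is d = (7, 24, 0).
AP = (−72, 21, 21); AP·d = 0, |AP|² = 6066, |d|² = 625.
distance² = |AP|² − (AP·d)²/|d|² = 6066 − 0/625 = 6066, so the distance is 3√674.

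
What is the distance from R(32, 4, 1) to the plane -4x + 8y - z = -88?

1

n = (-4, 8, -1); n·P − (-88) = -9; |n| = 9; distance = 9/9 = 1.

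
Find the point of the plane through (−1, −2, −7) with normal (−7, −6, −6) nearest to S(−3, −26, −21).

The perpendicular from S has direction n = (−7, −6, −6): r = (−3, −26, −21) + λ(−7, −6, −6).
Substitute into the plane: n·(S + λn) = 61 gives 303 + 121λ = 61, so λ = -2.
Foot = (−3, −26, −21) + (-2)·(−7, −6, −6) = (11, −14, −9).

(11, -14, -9)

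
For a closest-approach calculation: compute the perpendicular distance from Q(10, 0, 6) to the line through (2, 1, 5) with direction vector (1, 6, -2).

√66

Direction vector d = (1, 6, -2).
AP = (8, -1, 1); AP·d = 0, |AP|² = 66, |d|² = 41.
distance² = |AP|² − (AP·d)²/|d|² = 66 − 0/41 = 66, so the distance is √66.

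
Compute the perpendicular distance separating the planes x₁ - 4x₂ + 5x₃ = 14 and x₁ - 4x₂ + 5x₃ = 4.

10/√42

Both planes have normal n = (1, -4, 5), |n| = √42. Any point on the first plane is at distance |4 − 14|/|n| = 10/√42 from the second.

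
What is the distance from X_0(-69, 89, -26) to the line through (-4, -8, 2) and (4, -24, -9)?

A direction vector is d = (8, -16, -11).
AP = (-65, 97, -28), and AP × d = (-1515, -939, 264).
|AP × d|² = 3246642 and |d|² = 441, so the distance is √(3246642/441) = √7362 = 3√818.

3√818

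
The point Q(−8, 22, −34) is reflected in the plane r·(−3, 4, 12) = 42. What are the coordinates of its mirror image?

(-20, 38, 14)

n = (−3, 4, 12), |n|² = 169, n·Q − 42 = -338, so t = -338/169 = -2.
Foot F = Q − (-2)·n = (−14, 30, −10); the reflection is 2F − Q = (−20, 38, 14).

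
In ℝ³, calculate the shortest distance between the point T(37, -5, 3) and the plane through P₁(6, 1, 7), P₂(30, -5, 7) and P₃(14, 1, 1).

P₁P₂ = (24, -6, 0) and P₁P₃ = (8, 0, -6), so a normal is n = P₁P₂ × P₁P₃ = (36, 144, 48).
d = |36·37 + 144·(-5) + 48·3 − 696| / √(1296 + 20736 + 2304) = |60| / 156 = 5/13.

5/13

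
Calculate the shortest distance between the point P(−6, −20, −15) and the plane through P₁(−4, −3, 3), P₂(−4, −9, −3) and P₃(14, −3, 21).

1/√3

P₁P₂ = (0, −6, −6) and P₁P₃ = (18, 0, 18), so a normal is n = P₁P₂ × P₁P₃ = (−108, −108, 108).
d = |(-108)·(-6) + (-108)·(-20) + 108·(-15) − 1080| / √(11664 + 11664 + 11664) = |108| / (108√3) = √3/3.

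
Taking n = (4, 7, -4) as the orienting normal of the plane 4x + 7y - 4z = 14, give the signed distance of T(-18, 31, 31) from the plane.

7/9

n·T − 14 = 7.
|n| = 9, so the signed distance is 7/9.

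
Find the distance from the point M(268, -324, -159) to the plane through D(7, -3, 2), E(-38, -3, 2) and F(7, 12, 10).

DE = (-45, 0, 0) and DF = (0, 15, 8), so a normal is n = DE × DF = (0, 360, -675).
n = (0, 360, -675); n·P − (-2430) = -6885; |n| = 765; distance = 6885/765 = 9.

9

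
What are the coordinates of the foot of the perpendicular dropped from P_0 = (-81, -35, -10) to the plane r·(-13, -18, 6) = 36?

The perpendicular from P_0 has direction n = (-13, -18, 6): r = (-81, -35, -10) + λ(-13, -18, 6).
Substitute into the plane: n·(P_0 + λn) = 36 gives 1623 + 529λ = 36, so λ = -3.
Foot = (-81, -35, -10) + (-3)·(-13, -18, 6) = (-42, 19, -28).

(-42, 19, -28)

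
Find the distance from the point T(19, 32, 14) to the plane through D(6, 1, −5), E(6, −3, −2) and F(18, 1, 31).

1

DE = (0, −4, 3) and DF = (12, 0, 36), so a normal is n = DE × DF = (−144, 36, 48).
Then n·(19, 32, 14) − (−1068) = 156.
|n| = √(20736 + 1296 + 2304) = 156, so the distance is |156|/156 = 1.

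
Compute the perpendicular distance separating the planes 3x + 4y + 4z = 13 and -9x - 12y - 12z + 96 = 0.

19√41/41

Divide the second equation by -3 to match normals: 3x + 4y + 4z = 32.
With common normal n = (3, 4, 4) (|n| = √41), the distance is |13 − 32|/|n| = 19/√41.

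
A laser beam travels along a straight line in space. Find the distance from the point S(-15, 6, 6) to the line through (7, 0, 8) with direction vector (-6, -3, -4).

Direction vector d = (-6, -3, -4).
AP = (-22, 6, -2); AP·d = 122, |AP|² = 524, |d|² = 61.
distance² = |AP|² − (AP·d)²/|d|² = 524 − 14884/61 = 280, so the distance is 2√70.

2√70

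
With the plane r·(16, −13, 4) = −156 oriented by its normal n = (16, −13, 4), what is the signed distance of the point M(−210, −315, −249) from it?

-5

n·M − (-156) = -105.
|n| = 21, so the signed distance is -105/21 = -5.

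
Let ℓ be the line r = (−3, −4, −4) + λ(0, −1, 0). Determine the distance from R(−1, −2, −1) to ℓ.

Direction vector d = (0, −1, 0).
AP = (2, 2, 3), and AP × d = (3, 0, −2).
|AP × d|² = 13 and |d|² = 1, so the distance is √13.

√13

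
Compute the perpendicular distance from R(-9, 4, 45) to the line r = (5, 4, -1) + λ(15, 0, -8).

34

Direction vector d = (15, 0, -8).
AP = (-14, 0, 46), and AP × d = (0, 578, 0).
|AP × d|² = 334084 and |d|² = 289, so the distance is √(334084/289) = √1156 = 34.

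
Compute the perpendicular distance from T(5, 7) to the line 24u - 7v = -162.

d = |24·5 + (-7)·7 − (-162)| / √(576 + 49) = |233|/25 = 233/25.

233/25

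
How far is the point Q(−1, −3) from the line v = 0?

3

The normal to the line is n = (0, 1) with |n| = 1.
|n·Q − 0| = |-3 − 0| = 3, so the distance is 3/1 = 3.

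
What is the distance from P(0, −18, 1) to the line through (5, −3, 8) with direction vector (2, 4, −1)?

Direction vector d = (2, 4, −1).
AP = (−5, −15, −7); AP·d = -63, |AP|² = 299, |d|² = 21.
distance² = |AP|² − (AP·d)²/|d|² = 299 − 3969/21 = 110, so the distance is √110.

√110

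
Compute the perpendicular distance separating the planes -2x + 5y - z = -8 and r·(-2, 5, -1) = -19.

With common normal n = (-2, 5, -1) (|n| = √30), the distance is |(-8) − (-19)|/|n| = 11/√30.

11√30/30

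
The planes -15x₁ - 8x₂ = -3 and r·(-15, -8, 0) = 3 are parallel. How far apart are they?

Both planes have normal n = (-15, -8, 0), |n| = 17. Any point on the first plane is at distance |3 − (-3)|/|n| = 6/17 from the second.

6/17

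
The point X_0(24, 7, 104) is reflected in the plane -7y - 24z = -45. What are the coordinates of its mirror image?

(24, -49, -88)

n = (0, -7, -24), |n|² = 625, n·X_0 − (-45) = -2500, so t = -2500/625 = -4.
Foot F = X_0 − (-4)·n = (24, -21, 8); the reflection is 2F − X_0 = (24, -49, -88).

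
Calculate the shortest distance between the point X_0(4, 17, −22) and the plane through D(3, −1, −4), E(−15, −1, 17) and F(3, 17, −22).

7/11

DE = (−18, 0, 21) and DF = (0, 18, −18), so a normal is n = DE × DF = (−378, −324, −324).
Then n·(4, 17, −22) − 486 = −378.
|n| = √(142884 + 104976 + 104976) = 594, so the distance is |-378|/594 = 7/11.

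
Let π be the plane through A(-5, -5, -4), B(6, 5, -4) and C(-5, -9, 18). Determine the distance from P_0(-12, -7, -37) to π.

6/5

AB = (11, 10, 0) and AC = (0, -4, 22), so a normal is n = AB × AC = (220, -242, -44).
n = (220, -242, -44); n·P − 286 = 396; |n| = 330; distance = 396/330 = 6/5.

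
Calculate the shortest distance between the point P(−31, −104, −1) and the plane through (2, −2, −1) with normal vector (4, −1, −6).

30/√53

The plane has equation n·(r − (2, −2, −1)) = 0, i.e. n·r = 16.
d = |4·(-31) + (-1)·(-104) + (-6)·(-1) − 16| / √(16 + 1 + 36) = |-30| / √53 = 30/√53.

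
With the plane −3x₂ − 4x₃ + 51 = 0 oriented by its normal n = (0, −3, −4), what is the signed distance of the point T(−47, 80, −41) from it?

-5

n·T − (-51) = -25.
|n| = 5, so the signed distance is -25/5 = -5.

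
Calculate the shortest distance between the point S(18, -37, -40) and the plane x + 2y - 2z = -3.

d = |1·18 + 2·(-37) + (-2)·(-40) − (-3)| / √(1 + 4 + 4) = |27| / 3 = 9.

9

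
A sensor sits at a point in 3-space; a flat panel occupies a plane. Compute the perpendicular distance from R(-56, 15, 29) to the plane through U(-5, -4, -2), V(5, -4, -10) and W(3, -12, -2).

9√57/19

UV = (10, 0, -8) and UW = (8, -8, 0), so a normal is n = UV × UW = (-64, -64, -80).
Then n·(-56, 15, 29) - 736 = -432.
|n| = √(4096 + 4096 + 6400) = 16√57, so the distance is |-432|/(16√57) = 9√57/19.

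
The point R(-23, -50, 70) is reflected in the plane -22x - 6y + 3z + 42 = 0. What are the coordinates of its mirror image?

With n = (-22, -6, 3), the signed offset is (n·R − (-42))/|n|² = 1058/529 = 2.
R' = R − 2t·n = (-23, -50, 70) − 4·(-22, -6, 3) = (65, -26, 58).

(65, -26, 58)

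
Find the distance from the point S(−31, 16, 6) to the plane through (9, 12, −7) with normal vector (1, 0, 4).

The plane has equation n·(r − (9, 12, −7)) = 0, i.e. n·r = -19.
d = |1·(-31) + 4·6 − (-19)| / √(1 + 0 + 16) = |12| / √17 = 12√17/17.

12√17/17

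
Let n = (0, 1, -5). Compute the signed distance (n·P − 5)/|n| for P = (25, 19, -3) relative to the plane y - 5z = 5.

29/√26

n·P − 5 = 29.
|n| = √26, so the signed distance is 29/√26.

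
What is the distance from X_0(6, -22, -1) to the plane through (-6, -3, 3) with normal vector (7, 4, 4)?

The plane has equation n·(r − (-6, -3, 3)) = 0, i.e. n·r = -42.
n = (7, 4, 4); n·P − (-42) = -8; |n| = 9; distance = 8/9.

8/9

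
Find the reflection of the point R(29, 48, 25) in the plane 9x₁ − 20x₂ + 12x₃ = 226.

(47, 8, 49)

n = (9, −20, 12), |n|² = 625, n·R − 226 = -625, so t = -625/625 = -1.
Foot F = R − (-1)·n = (38, 28, 37); the reflection is 2F − R = (47, 8, 49).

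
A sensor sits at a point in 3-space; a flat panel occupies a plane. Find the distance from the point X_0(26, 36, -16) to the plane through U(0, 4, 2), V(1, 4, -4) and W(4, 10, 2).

UV = (1, 0, -6) and UW = (4, 6, 0), so a normal is n = UV × UW = (36, -24, 6).
n = (36, -24, 6); n·P − (-84) = 60; |n| = 6√53; distance = 60/(6√53) = 10√53/53.

10√53/53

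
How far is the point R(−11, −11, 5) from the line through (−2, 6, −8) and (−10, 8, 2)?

A direction vector is d = (−8, 2, 10).
AP = (−9, −17, 13), and AP × d = (−196, −14, −154).
|AP × d|² = 62328 and |d|² = 168, so the distance is √(62328/168) = √371.

√371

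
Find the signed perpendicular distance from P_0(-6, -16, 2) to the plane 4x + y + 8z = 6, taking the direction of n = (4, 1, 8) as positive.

n·P_0 − 6 = -30.
|n| = 9, so the signed distance is -30/9 = -10/3.

-10/3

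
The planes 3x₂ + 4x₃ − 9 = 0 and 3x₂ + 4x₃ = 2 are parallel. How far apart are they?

7/5

With common normal n = (0, 3, 4) (|n| = 5), the distance is |9 − 2|/|n| = 7/5.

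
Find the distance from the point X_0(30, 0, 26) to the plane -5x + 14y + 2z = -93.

Normal vector n = (-5, 14, 2), and n·(30, 0, 26) - (-93) = -5.
|n| = √(25 + 196 + 4) = 15, so the distance is |-5|/15 = 1/3.

1/3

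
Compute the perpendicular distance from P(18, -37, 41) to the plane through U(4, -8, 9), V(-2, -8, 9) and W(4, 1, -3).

UV = (-6, 0, 0) and UW = (0, 9, -12), so a normal is n = UV × UW = (0, -72, -54).
Then n·(18, -37, 41) - 90 = 360.
|n| = √(0 + 5184 + 2916) = 90, so the distance is |360|/90 = 4.

4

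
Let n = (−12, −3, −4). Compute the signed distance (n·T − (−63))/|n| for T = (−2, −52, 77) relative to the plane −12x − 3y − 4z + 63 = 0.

-5

n·T − (-63) = -65.
|n| = 13, so the signed distance is -65/13 = -5.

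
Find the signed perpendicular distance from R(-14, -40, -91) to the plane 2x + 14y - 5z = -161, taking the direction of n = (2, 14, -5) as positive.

n·R − (-161) = 28.
|n| = 15, so the signed distance is 28/15.

28/15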